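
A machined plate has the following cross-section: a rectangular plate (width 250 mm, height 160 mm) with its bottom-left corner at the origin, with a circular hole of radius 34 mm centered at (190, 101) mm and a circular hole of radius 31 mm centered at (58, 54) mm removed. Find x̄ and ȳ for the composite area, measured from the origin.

x̄ = 123.99 mm, ȳ = 80.07 mm

plate: A = 250 × 160 = 40000.00, centroid at (125.00, 80.00).
hole 1: A = −π·34² = -3631.68, centroid at (190.00, 101.00).
hole 2: A = −π·31² = -3019.07, centroid at (58.00, 54.00).
ΣA = 33349.25 mm², ΣAx̄ = 4134874.50 mm³, ΣAȳ = 2670170.40 mm³.
x̄ = 4134874.50/33349.25 = 123.99 mm; ȳ = 2670170.40/33349.25 = 80.07 mm.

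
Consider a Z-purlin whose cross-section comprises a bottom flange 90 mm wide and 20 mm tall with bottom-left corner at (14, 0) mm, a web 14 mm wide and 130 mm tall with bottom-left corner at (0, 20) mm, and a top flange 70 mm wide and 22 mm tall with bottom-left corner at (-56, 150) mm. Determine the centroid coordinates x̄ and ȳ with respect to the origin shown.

Part | A | x̄ᵢ | ȳᵢ | A·x̄ᵢ | A·ȳᵢ
bottom flange | 1800.00 | 59.00 | 10.00 | 106200.00 | 18000.00
web | 1820.00 | 7.00 | 85.00 | 12740.00 | 154700.00
top flange | 1540.00 | -21.00 | 161.00 | -32340.00 | 247940.00
Σ | 5160.00 |  |  | 86600.00 | 420640.00
x̄ = 86600.00 / 5160.00 = 16.78 mm
ȳ = 420640.00 / 5160.00 = 81.52 mm

x̄ = 16.78 mm, ȳ = 81.52 mm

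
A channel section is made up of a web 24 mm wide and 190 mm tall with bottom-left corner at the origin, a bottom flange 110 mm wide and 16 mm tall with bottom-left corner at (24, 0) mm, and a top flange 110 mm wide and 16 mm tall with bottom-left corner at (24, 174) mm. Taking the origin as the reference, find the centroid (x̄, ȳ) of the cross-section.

x̄ = 41.19 mm, ȳ = 95.00 mm

web: A = 24 × 190 = 4560.00, centroid at (12.00, 95.00).
bottom flange: A = 110 × 16 = 1760.00, centroid at (79.00, 8.00).
top flange: A = 110 × 16 = 1760.00, centroid at (79.00, 182.00).
ΣA = 8080.00 mm²
ΣAx̄ = (4560.00)(12.00) + (1760.00)(79.00) + (1760.00)(79.00) = 332800.00 mm³
ΣAȳ = (4560.00)(95.00) + (1760.00)(8.00) + (1760.00)(182.00) = 767600.00 mm³
x̄ = 332800.00 / 8080.00 = 41.19 mm
ȳ = 767600.00 / 8080.00 = 95.00 mm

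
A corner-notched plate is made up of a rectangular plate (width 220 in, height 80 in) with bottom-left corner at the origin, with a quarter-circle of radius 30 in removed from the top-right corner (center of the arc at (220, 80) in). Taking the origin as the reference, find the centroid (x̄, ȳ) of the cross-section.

plate: A = 220 × 80 = 17600.00, centroid at (110.00, 40.00).
removed quarter-circle: A = −¼π·30² = -706.86, centroid at (207.27, 67.27).
ΣA = 16893.14 in², ΣAx̄ = 1789491.16 in³, ΣAȳ = 656451.33 in³.
x̄ = 1789491.16/16893.14 = 105.93 in; ȳ = 656451.33/16893.14 = 38.86 in.

x̄ = 105.93 in, ȳ = 38.86 in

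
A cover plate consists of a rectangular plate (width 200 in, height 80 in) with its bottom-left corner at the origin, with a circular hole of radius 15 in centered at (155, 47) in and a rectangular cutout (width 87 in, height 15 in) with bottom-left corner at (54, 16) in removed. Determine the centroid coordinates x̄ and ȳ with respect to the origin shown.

x̄ = 97.45 in, ȳ = 41.19 in

Part | A | x̄ᵢ | ȳᵢ | A·x̄ᵢ | A·ȳᵢ
plate | 16000.00 | 100.00 | 40.00 | 1600000.00 | 640000.00
hole 1 | -706.86 | 155.00 | 47.00 | -109563.04 | -33222.34
hole 2 | -1305.00 | 97.50 | 23.50 | -127237.50 | -30667.50
Σ | 13988.14 |  |  | 1363199.46 | 576110.16
x̄ = 1363199.46 / 13988.14 = 97.45 in
ȳ = 576110.16 / 13988.14 = 41.19 in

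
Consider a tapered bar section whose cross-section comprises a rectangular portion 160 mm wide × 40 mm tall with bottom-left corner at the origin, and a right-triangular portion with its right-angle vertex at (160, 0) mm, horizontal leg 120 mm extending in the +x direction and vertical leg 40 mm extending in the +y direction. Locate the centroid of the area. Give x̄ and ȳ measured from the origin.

x̄ = 112.73 mm, ȳ = 18.18 mm

Part | A | x̄ᵢ | ȳᵢ | A·x̄ᵢ | A·ȳᵢ
rectangular portion | 6400.00 | 80.00 | 20.00 | 512000.00 | 128000.00
triangular portion | 2400.00 | 200.00 | 13.33 | 480000.00 | 32000.00
Σ | 8800.00 |  |  | 992000.00 | 160000.00
x̄ = 992000.00 / 8800.00 = 112.73 mm
ȳ = 160000.00 / 8800.00 = 18.18 mm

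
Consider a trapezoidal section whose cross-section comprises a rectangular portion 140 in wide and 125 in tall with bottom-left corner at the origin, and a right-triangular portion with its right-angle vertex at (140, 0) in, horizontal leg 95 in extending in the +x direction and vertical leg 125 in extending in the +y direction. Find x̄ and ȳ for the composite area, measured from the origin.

Part | A | x̄ᵢ | ȳᵢ | A·x̄ᵢ | A·ȳᵢ
rectangular portion | 17500.00 | 70.00 | 62.50 | 1225000.00 | 1093750.00
triangular portion | 5937.50 | 171.67 | 41.67 | 1019270.83 | 247395.83
Σ | 23437.50 |  |  | 2244270.83 | 1341145.83
x̄ = 2244270.83 / 23437.50 = 95.76 in
ȳ = 1341145.83 / 23437.50 = 57.22 in

x̄ = 95.76 in, ȳ = 57.22 in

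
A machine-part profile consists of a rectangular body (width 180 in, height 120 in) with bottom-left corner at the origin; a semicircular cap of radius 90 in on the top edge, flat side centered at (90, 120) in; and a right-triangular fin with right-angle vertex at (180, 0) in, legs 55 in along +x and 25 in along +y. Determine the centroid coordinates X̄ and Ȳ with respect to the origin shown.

rectangular body: A = 180 × 120 = 21600.00, centroid at (90.00, 60.00).
semicircular top: A = ½π·90² = 12723.45, centroid at (90.00, 158.20).
triangular fin: A = ½·55·25 = 687.50, centroid at (198.33, 8.33).
ΣA = 35010.95 in², ΣAX̄ = 3225464.69 in³, ΣAȲ = 3314543.20 in³.
X̄ = 3225464.69/35010.95 = 92.13 in; Ȳ = 3314543.20/35010.95 = 94.67 in.

X̄ = 92.13 in, Ȳ = 94.67 in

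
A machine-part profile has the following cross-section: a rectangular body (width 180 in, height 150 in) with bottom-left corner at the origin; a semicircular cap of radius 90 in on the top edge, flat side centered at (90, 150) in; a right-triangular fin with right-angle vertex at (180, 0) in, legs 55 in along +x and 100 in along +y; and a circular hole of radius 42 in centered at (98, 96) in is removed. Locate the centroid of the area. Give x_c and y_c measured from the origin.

Part | A | x̄ᵢ | ȳᵢ | A·x̄ᵢ | A·ȳᵢ
rectangular body | 27000.00 | 90.00 | 75.00 | 2430000.00 | 2025000.00
semicircular top | 12723.45 | 90.00 | 188.20 | 1145110.52 | 2394517.54
triangular fin | 2750.00 | 198.33 | 33.33 | 545416.67 | 91666.67
hole | -5541.77 | 98.00 | 96.00 | -543093.41 | -532009.87
Σ | 36931.68 |  |  | 3577433.78 | 3979174.34
x_c = 3577433.78 / 36931.68 = 96.87 in
y_c = 3979174.34 / 36931.68 = 107.74 in

x_c = 96.87 in, y_c = 107.74 in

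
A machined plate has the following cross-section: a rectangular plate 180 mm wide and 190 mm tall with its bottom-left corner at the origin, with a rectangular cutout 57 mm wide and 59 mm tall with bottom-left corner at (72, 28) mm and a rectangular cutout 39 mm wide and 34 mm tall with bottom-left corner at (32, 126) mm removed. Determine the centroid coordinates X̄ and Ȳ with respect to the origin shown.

plate: A = 180 × 190 = 34200.00, centroid at (90.00, 95.00).
hole 1: A = −(57 × 59) = -3363.00, centroid at (100.50, 57.50).
hole 2: A = −(39 × 34) = -1326.00, centroid at (51.50, 143.00).
ΣA = 29511.00 mm², ΣAX̄ = 2671729.50 mm³, ΣAȲ = 2866009.50 mm³.
X̄ = 2671729.50/29511.00 = 90.53 mm; Ȳ = 2866009.50/29511.00 = 97.12 mm.

X̄ = 90.53 mm, Ȳ = 97.12 mm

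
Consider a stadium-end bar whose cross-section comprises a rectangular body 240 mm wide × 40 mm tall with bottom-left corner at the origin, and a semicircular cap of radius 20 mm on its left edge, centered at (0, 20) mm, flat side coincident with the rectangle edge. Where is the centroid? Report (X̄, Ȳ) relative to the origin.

X̄ = 112.11 mm, Ȳ = 20.00 mm

rectangular body: A = 240 × 40 = 9600.00, centroid at (120.00, 20.00).
semicircular end: A = ½π·20² = 628.32, centroid at (-8.49, 20.00).
ΣA = 10228.32 mm²
ΣAX̄ = (9600.00)(120.00) + (628.32)(-8.49) = 1146666.67 mm³
ΣAȲ = (9600.00)(20.00) + (628.32)(20.00) = 204566.37 mm³
X̄ = 1146666.67 / 10228.32 = 112.11 mm
Ȳ = 204566.37 / 10228.32 = 20.00 mm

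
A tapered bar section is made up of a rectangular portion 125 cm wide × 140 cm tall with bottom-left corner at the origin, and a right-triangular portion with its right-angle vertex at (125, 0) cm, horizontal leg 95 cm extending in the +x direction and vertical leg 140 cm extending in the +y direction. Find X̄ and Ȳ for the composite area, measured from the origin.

rectangular portion: A = 125 × 140 = 17500.00, centroid at (62.50, 70.00).
triangular portion: A = ½·95·140 = 6650.00, centroid at (156.67, 46.67).
ΣA = 24150.00 cm², ΣAX̄ = 2135583.33 cm³, ΣAȲ = 1535333.33 cm³.
X̄ = 2135583.33/24150.00 = 88.43 cm; Ȳ = 1535333.33/24150.00 = 63.57 cm.

X̄ = 88.43 cm, Ȳ = 63.57 cm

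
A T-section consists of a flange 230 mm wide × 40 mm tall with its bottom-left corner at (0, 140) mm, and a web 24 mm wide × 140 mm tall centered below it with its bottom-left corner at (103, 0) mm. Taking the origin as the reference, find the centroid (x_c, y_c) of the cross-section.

web: A = 24 × 140 = 3360.00, centroid at (115.00, 70.00).
flange: A = 230 × 40 = 9200.00, centroid at (115.00, 160.00).
ΣA = 12560.00 mm²
ΣAx_c = (3360.00)(115.00) + (9200.00)(115.00) = 1444400.00 mm³
ΣAy_c = (3360.00)(70.00) + (9200.00)(160.00) = 1707200.00 mm³
x_c = 1444400.00 / 12560.00 = 115.00 mm
y_c = 1707200.00 / 12560.00 = 135.92 mm

x_c = 115.00 mm, y_c = 135.92 mm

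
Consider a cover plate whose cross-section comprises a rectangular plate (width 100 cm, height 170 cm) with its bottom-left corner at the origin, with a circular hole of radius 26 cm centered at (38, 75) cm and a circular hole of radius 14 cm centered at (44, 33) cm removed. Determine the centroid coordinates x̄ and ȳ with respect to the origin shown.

plate: A = 100 × 170 = 17000.00, centroid at (50.00, 85.00).
hole 1: A = −π·26² = -2123.72, centroid at (38.00, 75.00).
hole 2: A = −π·14² = -615.75, centroid at (44.00, 33.00).
ΣA = 14260.53 cm², ΣAx̄ = 742205.67 cm³, ΣAȳ = 1265401.43 cm³.
x̄ = 742205.67/14260.53 = 52.05 cm; ȳ = 1265401.43/14260.53 = 88.73 cm.

x̄ = 52.05 cm, ȳ = 88.73 cm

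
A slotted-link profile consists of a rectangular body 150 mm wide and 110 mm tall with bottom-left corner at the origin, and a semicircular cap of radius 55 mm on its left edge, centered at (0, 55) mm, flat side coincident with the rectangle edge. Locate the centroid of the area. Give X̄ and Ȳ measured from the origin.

X̄ = 53.01 mm, Ȳ = 55.00 mm

rectangular body: A = 150 × 110 = 16500.00, centroid at (75.00, 55.00).
semicircular end: A = ½π·55² = 4751.66, centroid at (-23.34, 55.00).
ΣA = 21251.66 mm²
ΣAX̄ = (16500.00)(75.00) + (4751.66)(-23.34) = 1126583.33 mm³
ΣAȲ = (16500.00)(55.00) + (4751.66)(55.00) = 1168841.24 mm³
X̄ = 1126583.33 / 21251.66 = 53.01 mm
Ȳ = 1168841.24 / 21251.66 = 55.00 mm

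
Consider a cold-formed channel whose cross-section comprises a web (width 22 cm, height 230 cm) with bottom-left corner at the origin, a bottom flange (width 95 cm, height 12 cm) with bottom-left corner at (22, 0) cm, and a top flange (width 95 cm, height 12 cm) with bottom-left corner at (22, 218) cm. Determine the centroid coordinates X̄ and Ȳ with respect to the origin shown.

Part | A | x̄ᵢ | ȳᵢ | A·x̄ᵢ | A·ȳᵢ
web | 5060.00 | 11.00 | 115.00 | 55660.00 | 581900.00
bottom flange | 1140.00 | 69.50 | 6.00 | 79230.00 | 6840.00
top flange | 1140.00 | 69.50 | 224.00 | 79230.00 | 255360.00
Σ | 7340.00 |  |  | 214120.00 | 844100.00
X̄ = 214120.00 / 7340.00 = 29.17 cm
Ȳ = 844100.00 / 7340.00 = 115.00 cm

X̄ = 29.17 cm, Ȳ = 115.00 cm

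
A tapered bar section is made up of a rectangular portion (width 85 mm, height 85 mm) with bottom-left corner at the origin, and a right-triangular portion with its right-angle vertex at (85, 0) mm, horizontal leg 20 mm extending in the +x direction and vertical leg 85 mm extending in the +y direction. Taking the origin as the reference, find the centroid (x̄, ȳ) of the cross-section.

rectangular portion: A = 85 × 85 = 7225.00, centroid at (42.50, 42.50).
triangular portion: A = ½·20·85 = 850.00, centroid at (91.67, 28.33).
ΣA = 8075.00 mm²
ΣAx̄ = (7225.00)(42.50) + (850.00)(91.67) = 384979.17 mm³
ΣAȳ = (7225.00)(42.50) + (850.00)(28.33) = 331145.83 mm³
x̄ = 384979.17 / 8075.00 = 47.68 mm
ȳ = 331145.83 / 8075.00 = 41.01 mm

x̄ = 47.68 mm, ȳ = 41.01 mm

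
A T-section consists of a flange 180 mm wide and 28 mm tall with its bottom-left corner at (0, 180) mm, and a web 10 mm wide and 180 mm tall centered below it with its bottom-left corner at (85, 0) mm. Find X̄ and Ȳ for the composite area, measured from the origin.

X̄ = 90.00 mm, Ȳ = 166.63 mm

Part | A | x̄ᵢ | ȳᵢ | A·x̄ᵢ | A·ȳᵢ
web | 1800.00 | 90.00 | 90.00 | 162000.00 | 162000.00
flange | 5040.00 | 90.00 | 194.00 | 453600.00 | 977760.00
Σ | 6840.00 |  |  | 615600.00 | 1139760.00
X̄ = 615600.00 / 6840.00 = 90.00 mm
Ȳ = 1139760.00 / 6840.00 = 166.63 mm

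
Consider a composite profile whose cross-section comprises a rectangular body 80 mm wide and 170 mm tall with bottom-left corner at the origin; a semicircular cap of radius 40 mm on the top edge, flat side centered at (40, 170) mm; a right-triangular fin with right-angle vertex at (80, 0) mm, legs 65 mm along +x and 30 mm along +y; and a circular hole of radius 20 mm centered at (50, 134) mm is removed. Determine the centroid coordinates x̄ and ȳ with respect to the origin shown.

Part | A | x̄ᵢ | ȳᵢ | A·x̄ᵢ | A·ȳᵢ
rectangular body | 13600.00 | 40.00 | 85.00 | 544000.00 | 1156000.00
semicircular top | 2513.27 | 40.00 | 186.98 | 100530.96 | 469923.27
triangular fin | 975.00 | 101.67 | 10.00 | 99125.00 | 9750.00
hole | -1256.64 | 50.00 | 134.00 | -62831.85 | -168389.37
Σ | 15831.64 |  |  | 680824.11 | 1467283.90
x̄ = 680824.11 / 15831.64 = 43.00 mm
ȳ = 1467283.90 / 15831.64 = 92.68 mm

x̄ = 43.00 mm, ȳ = 92.68 mm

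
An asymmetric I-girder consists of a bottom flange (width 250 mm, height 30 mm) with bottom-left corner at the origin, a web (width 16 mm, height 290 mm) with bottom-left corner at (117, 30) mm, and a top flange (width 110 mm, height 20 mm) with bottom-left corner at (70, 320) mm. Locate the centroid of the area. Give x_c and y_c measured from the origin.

x_c = 125.00 mm, y_c = 115.10 mm

Part | A | x̄ᵢ | ȳᵢ | A·x̄ᵢ | A·ȳᵢ
bottom flange | 7500.00 | 125.00 | 15.00 | 937500.00 | 112500.00
web | 4640.00 | 125.00 | 175.00 | 580000.00 | 812000.00
top flange | 2200.00 | 125.00 | 330.00 | 275000.00 | 726000.00
Σ | 14340.00 |  |  | 1792500.00 | 1650500.00
x_c = 1792500.00 / 14340.00 = 125.00 mm
y_c = 1650500.00 / 14340.00 = 115.10 mm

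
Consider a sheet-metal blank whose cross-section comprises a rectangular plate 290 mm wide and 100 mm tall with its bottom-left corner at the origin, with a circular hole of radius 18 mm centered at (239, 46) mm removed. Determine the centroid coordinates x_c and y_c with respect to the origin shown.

plate: A = 290 × 100 = 29000.00, centroid at (145.00, 50.00).
hole: A = −π·18² = -1017.88, centroid at (239.00, 46.00).
ΣA = 27982.12 mm²
ΣAx_c = (29000.00)(145.00) + (-1017.88)(239.00) = 3961727.63 mm³
ΣAy_c = (29000.00)(50.00) + (-1017.88)(46.00) = 1403177.70 mm³
x_c = 3961727.63 / 27982.12 = 141.58 mm
y_c = 1403177.70 / 27982.12 = 50.15 mm

x_c = 141.58 mm, y_c = 50.15 mm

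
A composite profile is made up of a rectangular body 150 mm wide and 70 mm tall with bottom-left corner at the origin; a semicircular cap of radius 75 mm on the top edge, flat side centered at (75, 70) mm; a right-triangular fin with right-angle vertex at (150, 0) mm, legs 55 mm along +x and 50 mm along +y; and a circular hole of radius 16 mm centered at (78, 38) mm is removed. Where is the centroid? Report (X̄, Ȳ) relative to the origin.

Part | A | x̄ᵢ | ȳᵢ | A·x̄ᵢ | A·ȳᵢ
rectangular body | 10500.00 | 75.00 | 35.00 | 787500.00 | 367500.00
semicircular top | 8835.73 | 75.00 | 101.83 | 662679.70 | 899751.05
triangular fin | 1375.00 | 168.33 | 16.67 | 231458.33 | 22916.67
hole | -804.25 | 78.00 | 38.00 | -62731.32 | -30561.41
Σ | 19906.48 |  |  | 1618906.71 | 1259606.31
X̄ = 1618906.71 / 19906.48 = 81.33 mm
Ȳ = 1259606.31 / 19906.48 = 63.28 mm

X̄ = 81.33 mm, Ȳ = 63.28 mm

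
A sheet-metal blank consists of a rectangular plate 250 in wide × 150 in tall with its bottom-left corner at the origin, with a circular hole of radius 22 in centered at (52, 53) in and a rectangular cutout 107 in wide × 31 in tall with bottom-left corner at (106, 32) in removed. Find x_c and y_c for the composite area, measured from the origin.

x_c = 124.89 in, y_c = 78.82 in

plate: A = 250 × 150 = 37500.00, centroid at (125.00, 75.00).
hole 1: A = −π·22² = -1520.53, centroid at (52.00, 53.00).
hole 2: A = −(107 × 31) = -3317.00, centroid at (159.50, 47.50).
ΣA = 32662.47 in²
ΣAx_c = (37500.00)(125.00) + (-1520.53)(52.00) + (-3317.00)(159.50) = 4079370.90 in³
ΣAy_c = (37500.00)(75.00) + (-1520.53)(53.00) + (-3317.00)(47.50) = 2574354.37 in³
x_c = 4079370.90 / 32662.47 = 124.89 in
y_c = 2574354.37 / 32662.47 = 78.82 in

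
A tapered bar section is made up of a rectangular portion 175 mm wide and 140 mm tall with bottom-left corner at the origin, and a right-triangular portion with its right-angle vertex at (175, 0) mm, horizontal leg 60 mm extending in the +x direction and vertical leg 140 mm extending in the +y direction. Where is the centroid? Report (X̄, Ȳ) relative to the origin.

rectangular portion: A = 175 × 140 = 24500.00, centroid at (87.50, 70.00).
triangular portion: A = ½·60·140 = 4200.00, centroid at (195.00, 46.67).
ΣA = 28700.00 mm², ΣAX̄ = 2962750.00 mm³, ΣAȲ = 1911000.00 mm³.
X̄ = 2962750.00/28700.00 = 103.23 mm; Ȳ = 1911000.00/28700.00 = 66.59 mm.

X̄ = 103.23 mm, Ȳ = 66.59 mm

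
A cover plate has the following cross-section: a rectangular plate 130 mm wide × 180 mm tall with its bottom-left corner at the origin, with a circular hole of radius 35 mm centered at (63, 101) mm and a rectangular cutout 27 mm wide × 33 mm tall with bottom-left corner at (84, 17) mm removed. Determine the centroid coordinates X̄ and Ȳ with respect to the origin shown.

plate: A = 130 × 180 = 23400.00, centroid at (65.00, 90.00).
hole 1: A = −π·35² = -3848.45, centroid at (63.00, 101.00).
hole 2: A = −(27 × 33) = -891.00, centroid at (97.50, 33.50).
ΣA = 18660.55 mm²
ΣAX̄ = (23400.00)(65.00) + (-3848.45)(63.00) + (-891.00)(97.50) = 1191675.09 mm³
ΣAȲ = (23400.00)(90.00) + (-3848.45)(101.00) + (-891.00)(33.50) = 1687457.95 mm³
X̄ = 1191675.09 / 18660.55 = 63.86 mm
Ȳ = 1687457.95 / 18660.55 = 90.43 mm

X̄ = 63.86 mm, Ȳ = 90.43 mm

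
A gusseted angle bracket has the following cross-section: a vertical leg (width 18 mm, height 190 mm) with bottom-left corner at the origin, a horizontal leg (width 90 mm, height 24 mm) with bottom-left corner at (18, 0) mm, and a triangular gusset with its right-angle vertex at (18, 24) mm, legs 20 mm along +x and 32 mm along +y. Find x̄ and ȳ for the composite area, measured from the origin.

x̄ = 29.62 mm, ȳ = 61.34 mm

vertical leg: A = 18 × 190 = 3420.00, centroid at (9.00, 95.00).
horizontal leg: A = 90 × 24 = 2160.00, centroid at (63.00, 12.00).
gusset: A = ½·20·32 = 320.00, centroid at (24.67, 34.67).
ΣA = 5900.00 mm²
ΣAx̄ = (3420.00)(9.00) + (2160.00)(63.00) + (320.00)(24.67) = 174753.33 mm³
ΣAȳ = (3420.00)(95.00) + (2160.00)(12.00) + (320.00)(34.67) = 361913.33 mm³
x̄ = 174753.33 / 5900.00 = 29.62 mm
ȳ = 361913.33 / 5900.00 = 61.34 mm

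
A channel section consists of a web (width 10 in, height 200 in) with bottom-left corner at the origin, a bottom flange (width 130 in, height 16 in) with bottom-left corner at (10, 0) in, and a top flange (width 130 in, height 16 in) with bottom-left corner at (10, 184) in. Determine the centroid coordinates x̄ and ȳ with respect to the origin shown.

Part | A | x̄ᵢ | ȳᵢ | A·x̄ᵢ | A·ȳᵢ
web | 2000.00 | 5.00 | 100.00 | 10000.00 | 200000.00
bottom flange | 2080.00 | 75.00 | 8.00 | 156000.00 | 16640.00
top flange | 2080.00 | 75.00 | 192.00 | 156000.00 | 399360.00
Σ | 6160.00 |  |  | 322000.00 | 616000.00
x̄ = 322000.00 / 6160.00 = 52.27 in
ȳ = 616000.00 / 6160.00 = 100.00 in

x̄ = 52.27 in, ȳ = 100.00 in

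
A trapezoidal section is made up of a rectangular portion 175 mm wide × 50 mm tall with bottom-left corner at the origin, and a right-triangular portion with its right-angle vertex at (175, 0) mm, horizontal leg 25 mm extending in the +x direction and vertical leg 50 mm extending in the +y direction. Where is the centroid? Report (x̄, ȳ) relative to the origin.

rectangular portion: A = 175 × 50 = 8750.00, centroid at (87.50, 25.00).
triangular portion: A = ½·25·50 = 625.00, centroid at (183.33, 16.67).
ΣA = 9375.00 mm², ΣAx̄ = 880208.33 mm³, ΣAȳ = 229166.67 mm³.
x̄ = 880208.33/9375.00 = 93.89 mm; ȳ = 229166.67/9375.00 = 24.44 mm.

x̄ = 93.89 mm, ȳ = 24.44 mm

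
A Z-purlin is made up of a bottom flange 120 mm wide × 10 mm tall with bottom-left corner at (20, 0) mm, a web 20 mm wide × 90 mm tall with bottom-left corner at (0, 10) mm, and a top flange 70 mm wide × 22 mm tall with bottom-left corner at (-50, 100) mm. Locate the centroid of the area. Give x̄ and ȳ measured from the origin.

Part | A | x̄ᵢ | ȳᵢ | A·x̄ᵢ | A·ȳᵢ
bottom flange | 1200.00 | 80.00 | 5.00 | 96000.00 | 6000.00
web | 1800.00 | 10.00 | 55.00 | 18000.00 | 99000.00
top flange | 1540.00 | -15.00 | 111.00 | -23100.00 | 170940.00
Σ | 4540.00 |  |  | 90900.00 | 275940.00
x̄ = 90900.00 / 4540.00 = 20.02 mm
ȳ = 275940.00 / 4540.00 = 60.78 mm

x̄ = 20.02 mm, ȳ = 60.78 mm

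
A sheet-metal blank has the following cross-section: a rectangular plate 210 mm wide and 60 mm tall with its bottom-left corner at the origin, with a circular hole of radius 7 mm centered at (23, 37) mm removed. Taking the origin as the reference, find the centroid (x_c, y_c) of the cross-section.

x_c = 106.01 mm, y_c = 29.91 mm

plate: A = 210 × 60 = 12600.00, centroid at (105.00, 30.00).
hole: A = −π·7² = -153.94, centroid at (23.00, 37.00).
ΣA = 12446.06 mm², ΣAx_c = 1319459.43 mm³, ΣAy_c = 372304.29 mm³.
x_c = 1319459.43/12446.06 = 106.01 mm; y_c = 372304.29/12446.06 = 29.91 mm.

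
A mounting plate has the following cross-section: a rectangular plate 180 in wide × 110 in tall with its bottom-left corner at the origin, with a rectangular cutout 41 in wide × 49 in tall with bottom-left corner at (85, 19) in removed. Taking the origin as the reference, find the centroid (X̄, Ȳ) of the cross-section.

Part | A | x̄ᵢ | ȳᵢ | A·x̄ᵢ | A·ȳᵢ
plate | 19800.00 | 90.00 | 55.00 | 1782000.00 | 1089000.00
hole | -2009.00 | 105.50 | 43.50 | -211949.50 | -87391.50
Σ | 17791.00 |  |  | 1570050.50 | 1001608.50
X̄ = 1570050.50 / 17791.00 = 88.25 in
Ȳ = 1001608.50 / 17791.00 = 56.30 in

X̄ = 88.25 in, Ȳ = 56.30 in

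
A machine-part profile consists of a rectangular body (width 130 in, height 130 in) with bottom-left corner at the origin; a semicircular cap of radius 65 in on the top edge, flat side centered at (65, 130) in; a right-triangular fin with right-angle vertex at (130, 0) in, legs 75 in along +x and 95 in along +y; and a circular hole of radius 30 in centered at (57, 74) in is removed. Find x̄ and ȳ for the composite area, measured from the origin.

x̄ = 79.14 in, ȳ = 84.38 in

rectangular body: A = 130 × 130 = 16900.00, centroid at (65.00, 65.00).
semicircular top: A = ½π·65² = 6636.61, centroid at (65.00, 157.59).
triangular fin: A = ½·75·95 = 3562.50, centroid at (155.00, 31.67).
hole: A = −π·30² = -2827.43, centroid at (57.00, 74.00).
ΣA = 24271.68 in²
ΣAx̄ = (16900.00)(65.00) + (6636.61)(65.00) + (3562.50)(155.00) + (-2827.43)(57.00) = 1920903.74 in³
ΣAȳ = (16900.00)(65.00) + (6636.61)(157.59) + (3562.50)(31.67) + (-2827.43)(74.00) = 2047925.65 in³
x̄ = 1920903.74 / 24271.68 = 79.14 in
ȳ = 2047925.65 / 24271.68 = 84.38 in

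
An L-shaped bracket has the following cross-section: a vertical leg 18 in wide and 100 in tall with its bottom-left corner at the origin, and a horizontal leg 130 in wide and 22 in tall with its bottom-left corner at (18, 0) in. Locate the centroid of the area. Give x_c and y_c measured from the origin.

x_c = 54.42 in, y_c = 26.06 in

vertical leg: A = 18 × 100 = 1800.00, centroid at (9.00, 50.00).
horizontal leg: A = 130 × 22 = 2860.00, centroid at (83.00, 11.00).
ΣA = 4660.00 in²
ΣAx_c = (1800.00)(9.00) + (2860.00)(83.00) = 253580.00 in³
ΣAy_c = (1800.00)(50.00) + (2860.00)(11.00) = 121460.00 in³
x_c = 253580.00 / 4660.00 = 54.42 in
y_c = 121460.00 / 4660.00 = 26.06 in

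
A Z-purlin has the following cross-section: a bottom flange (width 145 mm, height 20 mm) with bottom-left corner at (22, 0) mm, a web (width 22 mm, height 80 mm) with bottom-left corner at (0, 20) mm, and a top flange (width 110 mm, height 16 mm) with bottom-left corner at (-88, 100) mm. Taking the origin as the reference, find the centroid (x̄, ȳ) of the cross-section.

bottom flange: A = 145 × 20 = 2900.00, centroid at (94.50, 10.00).
web: A = 22 × 80 = 1760.00, centroid at (11.00, 60.00).
top flange: A = 110 × 16 = 1760.00, centroid at (-33.00, 108.00).
ΣA = 6420.00 mm²
ΣAx̄ = (2900.00)(94.50) + (1760.00)(11.00) + (1760.00)(-33.00) = 235330.00 mm³
ΣAȳ = (2900.00)(10.00) + (1760.00)(60.00) + (1760.00)(108.00) = 324680.00 mm³
x̄ = 235330.00 / 6420.00 = 36.66 mm
ȳ = 324680.00 / 6420.00 = 50.57 mm

x̄ = 36.66 mm, ȳ = 50.57 mm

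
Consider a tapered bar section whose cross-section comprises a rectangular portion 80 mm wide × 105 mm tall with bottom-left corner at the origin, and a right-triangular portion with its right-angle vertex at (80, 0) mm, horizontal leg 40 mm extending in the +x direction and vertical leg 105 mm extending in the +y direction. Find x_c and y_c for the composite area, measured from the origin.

x_c = 50.67 mm, y_c = 49.00 mm

rectangular portion: A = 80 × 105 = 8400.00, centroid at (40.00, 52.50).
triangular portion: A = ½·40·105 = 2100.00, centroid at (93.33, 35.00).
ΣA = 10500.00 mm²
ΣAx_c = (8400.00)(40.00) + (2100.00)(93.33) = 532000.00 mm³
ΣAy_c = (8400.00)(52.50) + (2100.00)(35.00) = 514500.00 mm³
x_c = 532000.00 / 10500.00 = 50.67 mm
y_c = 514500.00 / 10500.00 = 49.00 mm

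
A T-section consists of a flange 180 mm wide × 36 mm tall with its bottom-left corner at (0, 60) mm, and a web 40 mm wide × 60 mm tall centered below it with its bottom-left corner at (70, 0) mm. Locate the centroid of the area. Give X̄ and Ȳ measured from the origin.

Part | A | x̄ᵢ | ȳᵢ | A·x̄ᵢ | A·ȳᵢ
web | 2400.00 | 90.00 | 30.00 | 216000.00 | 72000.00
flange | 6480.00 | 90.00 | 78.00 | 583200.00 | 505440.00
Σ | 8880.00 |  |  | 799200.00 | 577440.00
X̄ = 799200.00 / 8880.00 = 90.00 mm
Ȳ = 577440.00 / 8880.00 = 65.03 mm

X̄ = 90.00 mm, Ȳ = 65.03 mm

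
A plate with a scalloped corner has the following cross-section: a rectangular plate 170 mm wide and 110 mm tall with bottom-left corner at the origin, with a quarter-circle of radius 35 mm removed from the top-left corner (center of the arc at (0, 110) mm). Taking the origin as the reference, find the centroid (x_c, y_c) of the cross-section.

plate: A = 170 × 110 = 18700.00, centroid at (85.00, 55.00).
removed quarter-circle: A = −¼π·35² = -962.11, centroid at (14.85, 95.15).
ΣA = 17737.89 mm², ΣAx_c = 1575208.33 mm³, ΣAy_c = 936959.26 mm³.
x_c = 1575208.33/17737.89 = 88.80 mm; y_c = 936959.26/17737.89 = 52.82 mm.

x_c = 88.80 mm, y_c = 52.82 mm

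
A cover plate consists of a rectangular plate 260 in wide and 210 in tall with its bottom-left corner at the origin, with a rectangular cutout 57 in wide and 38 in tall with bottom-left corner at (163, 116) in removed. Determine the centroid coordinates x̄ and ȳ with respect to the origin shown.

x̄ = 127.46 in, ȳ = 103.76 in

Part | A | x̄ᵢ | ȳᵢ | A·x̄ᵢ | A·ȳᵢ
plate | 54600.00 | 130.00 | 105.00 | 7098000.00 | 5733000.00
hole | -2166.00 | 191.50 | 135.00 | -414789.00 | -292410.00
Σ | 52434.00 |  |  | 6683211.00 | 5440590.00
x̄ = 6683211.00 / 52434.00 = 127.46 in
ȳ = 5440590.00 / 52434.00 = 103.76 in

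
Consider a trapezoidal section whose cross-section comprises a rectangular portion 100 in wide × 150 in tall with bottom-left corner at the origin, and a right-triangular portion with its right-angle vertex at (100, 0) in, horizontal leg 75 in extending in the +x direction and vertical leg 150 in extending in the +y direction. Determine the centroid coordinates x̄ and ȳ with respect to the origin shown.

rectangular portion: A = 100 × 150 = 15000.00, centroid at (50.00, 75.00).
triangular portion: A = ½·75·150 = 5625.00, centroid at (125.00, 50.00).
ΣA = 20625.00 in²
ΣAx̄ = (15000.00)(50.00) + (5625.00)(125.00) = 1453125.00 in³
ΣAȳ = (15000.00)(75.00) + (5625.00)(50.00) = 1406250.00 in³
x̄ = 1453125.00 / 20625.00 = 70.45 in
ȳ = 1406250.00 / 20625.00 = 68.18 in

x̄ = 70.45 in, ȳ = 68.18 in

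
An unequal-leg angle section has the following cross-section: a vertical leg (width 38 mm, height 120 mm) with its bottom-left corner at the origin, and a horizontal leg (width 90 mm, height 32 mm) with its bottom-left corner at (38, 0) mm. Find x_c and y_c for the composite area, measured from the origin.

x_c = 43.77 mm, y_c = 42.97 mm

vertical leg: A = 38 × 120 = 4560.00, centroid at (19.00, 60.00).
horizontal leg: A = 90 × 32 = 2880.00, centroid at (83.00, 16.00).
ΣA = 7440.00 mm², ΣAx_c = 325680.00 mm³, ΣAy_c = 319680.00 mm³.
x_c = 325680.00/7440.00 = 43.77 mm; y_c = 319680.00/7440.00 = 42.97 mm.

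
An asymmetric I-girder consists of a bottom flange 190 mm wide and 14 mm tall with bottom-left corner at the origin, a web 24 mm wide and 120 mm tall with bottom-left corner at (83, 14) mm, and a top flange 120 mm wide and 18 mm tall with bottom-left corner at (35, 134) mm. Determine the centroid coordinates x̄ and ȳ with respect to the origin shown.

x̄ = 95.00 mm, ȳ = 70.21 mm

Part | A | x̄ᵢ | ȳᵢ | A·x̄ᵢ | A·ȳᵢ
bottom flange | 2660.00 | 95.00 | 7.00 | 252700.00 | 18620.00
web | 2880.00 | 95.00 | 74.00 | 273600.00 | 213120.00
top flange | 2160.00 | 95.00 | 143.00 | 205200.00 | 308880.00
Σ | 7700.00 |  |  | 731500.00 | 540620.00
x̄ = 731500.00 / 7700.00 = 95.00 mm
ȳ = 540620.00 / 7700.00 = 70.21 mm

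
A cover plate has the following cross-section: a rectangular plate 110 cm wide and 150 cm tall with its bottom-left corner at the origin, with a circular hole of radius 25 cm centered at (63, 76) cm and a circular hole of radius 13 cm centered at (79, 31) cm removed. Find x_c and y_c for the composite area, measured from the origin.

plate: A = 110 × 150 = 16500.00, centroid at (55.00, 75.00).
hole 1: A = −π·25² = -1963.50, centroid at (63.00, 76.00).
hole 2: A = −π·13² = -530.93, centroid at (79.00, 31.00).
ΣA = 14005.58 cm²
ΣAx_c = (16500.00)(55.00) + (-1963.50)(63.00) + (-530.93)(79.00) = 741856.39 cm³
ΣAy_c = (16500.00)(75.00) + (-1963.50)(76.00) + (-530.93)(31.00) = 1071815.55 cm³
x_c = 741856.39 / 14005.58 = 52.97 cm
y_c = 1071815.55 / 14005.58 = 76.53 cm

x_c = 52.97 cm, y_c = 76.53 cm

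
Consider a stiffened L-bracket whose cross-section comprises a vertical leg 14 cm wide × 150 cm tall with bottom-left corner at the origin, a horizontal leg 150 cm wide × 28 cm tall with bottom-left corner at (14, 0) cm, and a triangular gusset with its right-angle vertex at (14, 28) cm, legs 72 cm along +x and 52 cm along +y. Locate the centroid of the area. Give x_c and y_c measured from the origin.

x_c = 56.25 cm, y_c = 36.85 cm

Part | A | x̄ᵢ | ȳᵢ | A·x̄ᵢ | A·ȳᵢ
vertical leg | 2100.00 | 7.00 | 75.00 | 14700.00 | 157500.00
horizontal leg | 4200.00 | 89.00 | 14.00 | 373800.00 | 58800.00
gusset | 1872.00 | 38.00 | 45.33 | 71136.00 | 84864.00
Σ | 8172.00 |  |  | 459636.00 | 301164.00
x_c = 459636.00 / 8172.00 = 56.25 cm
y_c = 301164.00 / 8172.00 = 36.85 cm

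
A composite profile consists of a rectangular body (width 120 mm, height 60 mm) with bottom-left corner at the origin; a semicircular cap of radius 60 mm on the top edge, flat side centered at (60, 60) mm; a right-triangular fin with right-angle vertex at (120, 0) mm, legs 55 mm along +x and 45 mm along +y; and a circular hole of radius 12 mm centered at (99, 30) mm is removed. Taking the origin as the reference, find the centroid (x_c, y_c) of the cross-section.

Part | A | x̄ᵢ | ȳᵢ | A·x̄ᵢ | A·ȳᵢ
rectangular body | 7200.00 | 60.00 | 30.00 | 432000.00 | 216000.00
semicircular top | 5654.87 | 60.00 | 85.46 | 339292.01 | 483292.01
triangular fin | 1237.50 | 138.33 | 15.00 | 171187.50 | 18562.50
hole | -452.39 | 99.00 | 30.00 | -44786.54 | -13571.68
Σ | 13639.98 |  |  | 897692.96 | 704282.83
x_c = 897692.96 / 13639.98 = 65.81 mm
y_c = 704282.83 / 13639.98 = 51.63 mm

x_c = 65.81 mm, y_c = 51.63 mm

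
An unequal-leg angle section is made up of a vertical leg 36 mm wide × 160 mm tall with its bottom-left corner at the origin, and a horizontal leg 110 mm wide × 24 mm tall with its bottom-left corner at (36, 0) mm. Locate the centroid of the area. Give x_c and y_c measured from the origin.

vertical leg: A = 36 × 160 = 5760.00, centroid at (18.00, 80.00).
horizontal leg: A = 110 × 24 = 2640.00, centroid at (91.00, 12.00).
ΣA = 8400.00 mm², ΣAx_c = 343920.00 mm³, ΣAy_c = 492480.00 mm³.
x_c = 343920.00/8400.00 = 40.94 mm; y_c = 492480.00/8400.00 = 58.63 mm.

x_c = 40.94 mm, y_c = 58.63 mm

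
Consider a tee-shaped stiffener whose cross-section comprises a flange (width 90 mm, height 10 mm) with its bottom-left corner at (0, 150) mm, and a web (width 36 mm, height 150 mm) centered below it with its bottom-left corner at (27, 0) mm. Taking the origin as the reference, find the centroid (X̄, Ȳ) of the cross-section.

X̄ = 45.00 mm, Ȳ = 86.43 mm

Part | A | x̄ᵢ | ȳᵢ | A·x̄ᵢ | A·ȳᵢ
web | 5400.00 | 45.00 | 75.00 | 243000.00 | 405000.00
flange | 900.00 | 45.00 | 155.00 | 40500.00 | 139500.00
Σ | 6300.00 |  |  | 283500.00 | 544500.00
X̄ = 283500.00 / 6300.00 = 45.00 mm
Ȳ = 544500.00 / 6300.00 = 86.43 mm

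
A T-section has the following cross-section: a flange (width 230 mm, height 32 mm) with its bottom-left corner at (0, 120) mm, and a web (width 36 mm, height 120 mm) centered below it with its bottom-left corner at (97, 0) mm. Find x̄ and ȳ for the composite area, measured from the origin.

x̄ = 115.00 mm, ȳ = 107.89 mm

Part | A | x̄ᵢ | ȳᵢ | A·x̄ᵢ | A·ȳᵢ
web | 4320.00 | 115.00 | 60.00 | 496800.00 | 259200.00
flange | 7360.00 | 115.00 | 136.00 | 846400.00 | 1000960.00
Σ | 11680.00 |  |  | 1343200.00 | 1260160.00
x̄ = 1343200.00 / 11680.00 = 115.00 mm
ȳ = 1260160.00 / 11680.00 = 107.89 mm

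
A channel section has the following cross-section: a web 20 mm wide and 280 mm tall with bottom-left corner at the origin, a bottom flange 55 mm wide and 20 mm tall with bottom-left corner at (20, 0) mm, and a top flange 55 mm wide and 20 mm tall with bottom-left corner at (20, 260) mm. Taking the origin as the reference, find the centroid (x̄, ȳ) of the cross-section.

Part | A | x̄ᵢ | ȳᵢ | A·x̄ᵢ | A·ȳᵢ
web | 5600.00 | 10.00 | 140.00 | 56000.00 | 784000.00
bottom flange | 1100.00 | 47.50 | 10.00 | 52250.00 | 11000.00
top flange | 1100.00 | 47.50 | 270.00 | 52250.00 | 297000.00
Σ | 7800.00 |  |  | 160500.00 | 1092000.00
x̄ = 160500.00 / 7800.00 = 20.58 mm
ȳ = 1092000.00 / 7800.00 = 140.00 mm

x̄ = 20.58 mm, ȳ = 140.00 mm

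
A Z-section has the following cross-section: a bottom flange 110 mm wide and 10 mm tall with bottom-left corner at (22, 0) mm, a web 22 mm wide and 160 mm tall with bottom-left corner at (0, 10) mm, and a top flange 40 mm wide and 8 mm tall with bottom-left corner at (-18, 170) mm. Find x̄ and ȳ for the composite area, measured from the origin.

Part | A | x̄ᵢ | ȳᵢ | A·x̄ᵢ | A·ȳᵢ
bottom flange | 1100.00 | 77.00 | 5.00 | 84700.00 | 5500.00
web | 3520.00 | 11.00 | 90.00 | 38720.00 | 316800.00
top flange | 320.00 | 2.00 | 174.00 | 640.00 | 55680.00
Σ | 4940.00 |  |  | 124060.00 | 377980.00
x̄ = 124060.00 / 4940.00 = 25.11 mm
ȳ = 377980.00 / 4940.00 = 76.51 mm

x̄ = 25.11 mm, ȳ = 76.51 mm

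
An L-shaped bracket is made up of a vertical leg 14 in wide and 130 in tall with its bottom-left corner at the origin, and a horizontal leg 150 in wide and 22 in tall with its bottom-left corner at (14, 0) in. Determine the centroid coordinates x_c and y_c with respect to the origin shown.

vertical leg: A = 14 × 130 = 1820.00, centroid at (7.00, 65.00).
horizontal leg: A = 150 × 22 = 3300.00, centroid at (89.00, 11.00).
ΣA = 5120.00 in², ΣAx_c = 306440.00 in³, ΣAy_c = 154600.00 in³.
x_c = 306440.00/5120.00 = 59.85 in; y_c = 154600.00/5120.00 = 30.20 in.

x_c = 59.85 in, y_c = 30.20 in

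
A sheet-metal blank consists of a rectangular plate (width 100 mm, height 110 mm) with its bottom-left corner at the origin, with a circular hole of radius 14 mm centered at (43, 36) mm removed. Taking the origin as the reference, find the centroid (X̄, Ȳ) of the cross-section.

plate: A = 100 × 110 = 11000.00, centroid at (50.00, 55.00).
hole: A = −π·14² = -615.75, centroid at (43.00, 36.00).
ΣA = 10384.25 mm²
ΣAX̄ = (11000.00)(50.00) + (-615.75)(43.00) = 523522.66 mm³
ΣAȲ = (11000.00)(55.00) + (-615.75)(36.00) = 582832.92 mm³
X̄ = 523522.66 / 10384.25 = 50.42 mm
Ȳ = 582832.92 / 10384.25 = 56.13 mm

X̄ = 50.42 mm, Ȳ = 56.13 mm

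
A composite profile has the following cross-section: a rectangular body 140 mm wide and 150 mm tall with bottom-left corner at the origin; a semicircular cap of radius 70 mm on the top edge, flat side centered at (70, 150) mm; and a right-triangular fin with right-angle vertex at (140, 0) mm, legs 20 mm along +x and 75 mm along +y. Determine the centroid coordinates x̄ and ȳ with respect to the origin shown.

x̄ = 71.95 mm, ȳ = 101.10 mm

Part | A | x̄ᵢ | ȳᵢ | A·x̄ᵢ | A·ȳᵢ
rectangular body | 21000.00 | 70.00 | 75.00 | 1470000.00 | 1575000.00
semicircular top | 7696.90 | 70.00 | 179.71 | 538783.14 | 1383201.97
triangular fin | 750.00 | 146.67 | 25.00 | 110000.00 | 18750.00
Σ | 29446.90 |  |  | 2118783.14 | 2976951.97
x̄ = 2118783.14 / 29446.90 = 71.95 mm
ȳ = 2976951.97 / 29446.90 = 101.10 mm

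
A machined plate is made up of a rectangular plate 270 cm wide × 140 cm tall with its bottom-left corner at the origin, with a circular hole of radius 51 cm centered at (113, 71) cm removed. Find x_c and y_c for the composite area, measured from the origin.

x_c = 141.07 cm, y_c = 69.72 cm

Part | A | x̄ᵢ | ȳᵢ | A·x̄ᵢ | A·ȳᵢ
plate | 37800.00 | 135.00 | 70.00 | 5103000.00 | 2646000.00
hole | -8171.28 | 113.00 | 71.00 | -923354.92 | -580161.06
Σ | 29628.72 |  |  | 4179645.08 | 2065838.94
x_c = 4179645.08 / 29628.72 = 141.07 cm
y_c = 2065838.94 / 29628.72 = 69.72 cm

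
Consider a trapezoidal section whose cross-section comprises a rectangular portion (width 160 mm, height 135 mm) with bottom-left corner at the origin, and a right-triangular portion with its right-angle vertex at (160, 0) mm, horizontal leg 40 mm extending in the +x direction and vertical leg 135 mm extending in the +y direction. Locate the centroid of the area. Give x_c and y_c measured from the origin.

rectangular portion: A = 160 × 135 = 21600.00, centroid at (80.00, 67.50).
triangular portion: A = ½·40·135 = 2700.00, centroid at (173.33, 45.00).
ΣA = 24300.00 mm², ΣAx_c = 2196000.00 mm³, ΣAy_c = 1579500.00 mm³.
x_c = 2196000.00/24300.00 = 90.37 mm; y_c = 1579500.00/24300.00 = 65.00 mm.

x_c = 90.37 mm, y_c = 65.00 mm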